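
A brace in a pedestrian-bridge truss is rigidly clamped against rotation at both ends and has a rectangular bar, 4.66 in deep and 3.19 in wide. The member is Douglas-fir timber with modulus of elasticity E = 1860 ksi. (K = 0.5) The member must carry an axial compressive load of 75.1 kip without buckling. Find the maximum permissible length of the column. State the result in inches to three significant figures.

L_max ≈ 111 in

Buckling occurs about the weak axis: I_min = h·b³/12 with b = 3.19 in (the shorter side).
I_min = 4.66×3.19³/12 = 12.61 in⁴
At the buckling limit P_cr = P = 7.510×10^4 lb
From P_cr = π²EI/(K·L)²:  L = (1/K)·√(π²EI/P_cr) = (1/0.5)·√(π²×1.86×10^6×12.61/7.510×10^4)
L = 111 in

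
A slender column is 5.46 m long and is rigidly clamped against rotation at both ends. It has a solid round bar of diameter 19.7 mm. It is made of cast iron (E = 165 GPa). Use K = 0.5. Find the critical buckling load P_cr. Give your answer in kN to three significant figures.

I = πd⁴/64 = π×19.7⁴/64 = 7.393×10^3 mm⁴
I = 7.393×10^3 mm⁴ = 7.393×10^-9 m⁴
Effective length L_e = K·L = 0.5 × 5.46 = 2.730 m
P_cr = π²EI / L_e² = π² × 165×10⁹ × 7.393×10^-9 / 2.730² = 1.615×10^3 N

P_cr ≈ 1.62 kN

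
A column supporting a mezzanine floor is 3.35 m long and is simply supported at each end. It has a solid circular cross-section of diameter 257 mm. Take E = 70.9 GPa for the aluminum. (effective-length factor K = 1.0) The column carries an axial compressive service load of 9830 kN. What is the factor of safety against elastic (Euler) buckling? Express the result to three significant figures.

n ≈ 1.36

I = πd⁴/64 = π×257⁴/64 = 2.141×10^8 mm⁴
I = 2.141×10^8 mm⁴ = 2.141×10^-4 m⁴
Effective length L_e = K·L = 1 × 3.35 = 3.350 m
P_cr = π²EI / L_e² = π² × 70.9×10⁹ × 2.141×10^-4 / 3.350² = 1.335×10^7 N
Factor of safety n = P_cr / P = 13352 / 9830 = 1.36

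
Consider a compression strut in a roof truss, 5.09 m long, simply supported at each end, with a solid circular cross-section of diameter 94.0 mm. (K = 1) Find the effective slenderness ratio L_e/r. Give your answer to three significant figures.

For a solid circle r = d/4 = 94.0/4 = 23.50 mm
L_e = K·L = 1 × 5.09 m = 5.090 m = 5090.0 mm
λ = L_e / r_min = 5090.0 / 23.50 = 217

λ ≈ 217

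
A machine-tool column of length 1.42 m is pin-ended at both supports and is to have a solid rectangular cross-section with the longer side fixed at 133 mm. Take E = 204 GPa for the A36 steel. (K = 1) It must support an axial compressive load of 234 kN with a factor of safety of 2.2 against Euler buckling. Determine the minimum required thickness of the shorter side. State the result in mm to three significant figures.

b ≈ 36.0 mm

Required P_cr = n·P = 2.2 × 234 = 514.8 kN
L_e = K·L = 1 × 1.42 = 1.420 m
Required I = P_cr·L_e²/(π²E) = 5.148×10^5 × 1.420² / (π² × 2.04×10^11) = 5.156×10^-7 m⁴
I_req = 5.156×10^5 mm⁴
Rectangle, weak axis: I_min = h·b³/12 with h = 133 mm fixed  ⇒  b = (12I/h)^(1/3) = 36.0 mm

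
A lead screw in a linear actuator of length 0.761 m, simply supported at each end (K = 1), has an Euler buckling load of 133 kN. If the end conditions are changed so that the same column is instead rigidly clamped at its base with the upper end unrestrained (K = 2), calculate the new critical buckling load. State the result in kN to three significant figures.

P_cr ∝ 1/K², so P_cr,new = P_cr,old × (K_old/K_new)² = 133 × (1/2)²
= 133 × 0.2500 = 33.2 kN

P_cr ≈ 33.2 kN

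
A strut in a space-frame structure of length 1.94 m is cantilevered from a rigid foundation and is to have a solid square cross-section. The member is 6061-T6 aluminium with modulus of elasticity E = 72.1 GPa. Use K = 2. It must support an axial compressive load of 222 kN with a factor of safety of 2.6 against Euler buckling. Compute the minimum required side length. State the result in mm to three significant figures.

a ≈ 110 mm

Required P_cr = n·P = 2.6 × 222 = 577.2 kN
L_e = K·L = 2 × 1.94 = 3.880 m
Required I = P_cr·L_e²/(π²E) = 5.772×10^5 × 3.880² / (π² × 7.21×10^10) = 1.221×10^-5 m⁴
I_req = 1.221×10^7 mm⁴
Solid square: I = a⁴/12  ⇒  a = (12I)^(1/4) = (12×1.221×10^7)^(1/4) = 110 mm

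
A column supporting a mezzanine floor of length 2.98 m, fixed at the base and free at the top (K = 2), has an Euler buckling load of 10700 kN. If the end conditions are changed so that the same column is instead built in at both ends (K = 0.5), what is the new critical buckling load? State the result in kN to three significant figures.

P_cr ∝ 1/K², so P_cr,new = P_cr,old × (K_old/K_new)² = 10700 × (2/0.5)²
= 10700 × 16.00 = 171000 kN

P_cr ≈ 171000 kN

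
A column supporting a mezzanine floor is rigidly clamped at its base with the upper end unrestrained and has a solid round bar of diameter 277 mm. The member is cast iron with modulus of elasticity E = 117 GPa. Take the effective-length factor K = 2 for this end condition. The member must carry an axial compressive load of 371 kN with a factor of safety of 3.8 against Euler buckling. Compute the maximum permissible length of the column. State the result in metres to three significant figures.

I = πd⁴/64 = π×277⁴/64 = 2.890×10^8 mm⁴
I = 2.890×10^-4 m⁴
Required critical load P_cr = n·P = 3.8 × 371 = 1410 kN = 1.410×10^6 N
From P_cr = π²EI/(K·L)²:  L = (1/K)·√(π²EI/P_cr) = (1/2)·√(π²×1.17×10^11×2.890×10^-4/1.410×10^6)
L = 7.69 m

L_max ≈ 7.69 m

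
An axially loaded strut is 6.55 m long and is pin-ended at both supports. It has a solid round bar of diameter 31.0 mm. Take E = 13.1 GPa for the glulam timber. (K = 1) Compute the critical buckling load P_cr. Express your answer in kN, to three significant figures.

I = πd⁴/64 = π×31.0⁴/64 = 4.533×10^4 mm⁴
I = 4.533×10^4 mm⁴ = 4.533×10^-8 m⁴
Effective length L_e = K·L = 1 × 6.55 = 6.550 m
P_cr = π²EI / L_e² = π² × 13.1×10⁹ × 4.533×10^-8 / 6.550² = 136.6 N

P_cr ≈ 0.137 kN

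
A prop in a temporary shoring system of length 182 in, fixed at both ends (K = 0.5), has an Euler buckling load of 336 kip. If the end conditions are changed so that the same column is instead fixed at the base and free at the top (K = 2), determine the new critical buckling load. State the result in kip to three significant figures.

P_cr ≈ 21.0 kip

P_cr ∝ 1/K², so P_cr,new = P_cr,old × (K_old/K_new)² = 336 × (0.5/2)²
= 336 × 0.06250 = 21.0 kip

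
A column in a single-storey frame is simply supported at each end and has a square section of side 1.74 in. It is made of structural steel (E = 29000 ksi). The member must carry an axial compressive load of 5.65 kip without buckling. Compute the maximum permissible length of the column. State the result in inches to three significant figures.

I = a⁴/12 = 1.74⁴/12 = 0.7639 in⁴
At the buckling limit P_cr = P = 5.650×10^3 lb
From P_cr = π²EI/(K·L)²:  L = (1/K)·√(π²EI/P_cr) = (1/1)·√(π²×2.90×10^7×0.7639/5.650×10^3)
L = 197 in

L_max ≈ 197 in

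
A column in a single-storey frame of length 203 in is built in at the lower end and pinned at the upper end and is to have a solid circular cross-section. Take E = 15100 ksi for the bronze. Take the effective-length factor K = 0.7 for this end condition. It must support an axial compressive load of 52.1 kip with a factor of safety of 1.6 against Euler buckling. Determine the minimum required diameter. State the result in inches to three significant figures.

Required P_cr = n·P = 1.6 × 52.1 = 83.36 kip
L_e = K·L = 0.7 × 203 = 142.1 in
Required I = P_cr·L_e²/(π²E) = 8.336×10^4 × 142.1² / (π² × 1.51×10^7) = 11.29 in⁴
Solid circle: I = πd⁴/64  ⇒  d = (64I/π)^(1/4) = (64×11.29/π)^(1/4) = 3.89 in

d ≈ 3.89 in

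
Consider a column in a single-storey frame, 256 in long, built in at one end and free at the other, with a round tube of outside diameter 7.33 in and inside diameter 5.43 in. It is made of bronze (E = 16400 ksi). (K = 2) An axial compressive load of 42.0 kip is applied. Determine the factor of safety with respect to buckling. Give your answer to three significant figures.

d_o = 7.33 in, d_i = 5.43 in
I = π(d_o⁴ − d_i⁴)/64 = π(7.33⁴ − 5.430⁴)/64 = 99.03 in⁴
Effective length L_e = K·L = 2 × 256 = 512.0 in
P_cr = π²EI / L_e² = π² × 16400×10³ × 99.03 / 512.0² = 6.115×10^4 lb
Factor of safety n = P_cr / P = 61.147 / 42.0 = 1.46

n ≈ 1.46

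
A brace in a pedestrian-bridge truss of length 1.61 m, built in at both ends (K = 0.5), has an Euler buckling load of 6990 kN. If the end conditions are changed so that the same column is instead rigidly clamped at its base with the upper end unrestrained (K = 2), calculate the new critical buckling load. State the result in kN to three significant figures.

P_cr ≈ 437 kN

P_cr ∝ 1/K², so P_cr,new = P_cr,old × (K_old/K_new)² = 6990 × (0.5/2)²
= 6990 × 0.06250 = 437 kN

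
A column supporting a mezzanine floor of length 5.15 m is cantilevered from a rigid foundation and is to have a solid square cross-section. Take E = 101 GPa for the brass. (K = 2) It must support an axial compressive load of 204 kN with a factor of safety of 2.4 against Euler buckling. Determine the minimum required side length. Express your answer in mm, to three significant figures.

a ≈ 158 mm

Required P_cr = n·P = 2.4 × 204 = 489.6 kN
L_e = K·L = 2 × 5.15 = 10.30 m
Required I = P_cr·L_e²/(π²E) = 4.896×10^5 × 10.30² / (π² × 1.01×10^11) = 5.211×10^-5 m⁴
I_req = 5.211×10^7 mm⁴
Solid square: I = a⁴/12  ⇒  a = (12I)^(1/4) = (12×5.211×10^7)^(1/4) = 158 mm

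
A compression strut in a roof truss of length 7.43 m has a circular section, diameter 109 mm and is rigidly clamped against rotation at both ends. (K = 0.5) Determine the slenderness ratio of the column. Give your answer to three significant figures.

λ ≈ 136

I = πd⁴/64 = π×109⁴/64 = 6.929×10^6 mm⁴
A = 9.331×10^3 mm²;  r_min = √(I/A) = √(6.929×10^6/9.331×10^3) = 27.25 mm
L_e = K·L = 0.5 × 7.43 m = 3.715 m = 3715.0 mm
λ = L_e / r_min = 3715.0 / 27.25 = 136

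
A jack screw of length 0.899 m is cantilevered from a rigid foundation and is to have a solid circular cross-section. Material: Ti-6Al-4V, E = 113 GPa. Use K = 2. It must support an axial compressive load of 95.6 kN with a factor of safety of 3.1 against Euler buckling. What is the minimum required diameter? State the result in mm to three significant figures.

d ≈ 64.7 mm

Required P_cr = n·P = 3.1 × 95.6 = 296.4 kN
L_e = K·L = 2 × 0.899 = 1.798 m
Required I = P_cr·L_e²/(π²E) = 2.964×10^5 × 1.798² / (π² × 1.13×10^11) = 8.591×10^-7 m⁴
I_req = 8.591×10^5 mm⁴
Solid circle: I = πd⁴/64  ⇒  d = (64I/π)^(1/4) = (64×8.591×10^5/π)^(1/4) = 64.7 mm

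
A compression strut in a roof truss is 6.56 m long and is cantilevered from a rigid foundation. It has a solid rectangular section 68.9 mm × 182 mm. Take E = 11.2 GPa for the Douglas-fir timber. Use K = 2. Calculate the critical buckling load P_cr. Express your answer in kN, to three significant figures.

P_cr ≈ 3.19 kN

Buckling occurs about the weak axis: I_min = h·b³/12 with b = 68.9 mm (the shorter side).
I_min = 182×68.9³/12 = 4.961×10^6 mm⁴
I = 4.961×10^6 mm⁴ = 4.961×10^-6 m⁴
Effective length L_e = K·L = 2 × 6.56 = 13.12 m
P_cr = π²EI / L_e² = π² × 11.2×10⁹ × 4.961×10^-6 / 13.12² = 3.186×10^3 N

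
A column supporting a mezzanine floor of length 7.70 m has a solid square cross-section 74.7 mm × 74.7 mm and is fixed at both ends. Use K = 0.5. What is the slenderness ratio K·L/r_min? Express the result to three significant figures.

λ ≈ 179

I = a⁴/12 = 74.7⁴/12 = 2.595×10^6 mm⁴
A = 5.580×10^3 mm²;  r_min = √(I/A) = √(2.595×10^6/5.580×10^3) = 21.56 mm
L_e = K·L = 0.5 × 7.70 m = 3.850 m = 3850.0 mm
λ = L_e / r_min = 3850.0 / 21.56 = 179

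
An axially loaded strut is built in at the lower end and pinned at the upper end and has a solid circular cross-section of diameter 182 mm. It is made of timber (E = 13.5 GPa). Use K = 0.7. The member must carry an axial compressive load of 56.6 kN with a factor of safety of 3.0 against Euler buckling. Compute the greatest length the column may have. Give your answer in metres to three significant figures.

I = πd⁴/64 = π×182⁴/64 = 5.386×10^7 mm⁴
I = 5.386×10^-5 m⁴
Required critical load P_cr = n·P = 3.0 × 56.6 = 169.8 kN = 1.698×10^5 N
From P_cr = π²EI/(K·L)²:  L = (1/K)·√(π²EI/P_cr) = (1/0.7)·√(π²×1.35×10^10×5.386×10^-5/1.698×10^5)
L = 9.29 m

L_max ≈ 9.29 m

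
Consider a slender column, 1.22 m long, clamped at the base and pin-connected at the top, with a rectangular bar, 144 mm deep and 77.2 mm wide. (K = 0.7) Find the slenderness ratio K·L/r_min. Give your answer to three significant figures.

For a rectangle r_min = b/√12 = 77.2/√12 = 22.29 mm
L_e = K·L = 0.7 × 1.22 m = 0.8540 m = 854.00 mm
λ = L_e / r_min = 854.00 / 22.29 = 38.3

λ ≈ 38.3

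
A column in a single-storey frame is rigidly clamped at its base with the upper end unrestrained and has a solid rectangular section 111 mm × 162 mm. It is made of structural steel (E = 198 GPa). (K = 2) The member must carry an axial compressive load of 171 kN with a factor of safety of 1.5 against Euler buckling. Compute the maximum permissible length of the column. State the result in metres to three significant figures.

L_max ≈ 5.93 m

Buckling occurs about the weak axis: I_min = h·b³/12 with b = 111 mm (the shorter side).
I_min = 162×111³/12 = 1.846×10^7 mm⁴
I = 1.846×10^-5 m⁴
Required critical load P_cr = n·P = 1.5 × 171 = 256.5 kN = 2.565×10^5 N
From P_cr = π²EI/(K·L)²:  L = (1/K)·√(π²EI/P_cr) = (1/2)·√(π²×1.98×10^11×1.846×10^-5/2.565×10^5)
L = 5.93 m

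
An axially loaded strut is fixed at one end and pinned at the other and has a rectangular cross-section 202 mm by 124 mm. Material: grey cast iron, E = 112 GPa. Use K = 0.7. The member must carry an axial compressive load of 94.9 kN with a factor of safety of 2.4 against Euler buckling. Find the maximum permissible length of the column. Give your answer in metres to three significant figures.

L_max ≈ 17.8 m

Buckling occurs about the weak axis: I_min = h·b³/12 with b = 124 mm (the shorter side).
I_min = 202×124³/12 = 3.209×10^7 mm⁴
I = 3.209×10^-5 m⁴
Required critical load P_cr = n·P = 2.4 × 94.9 = 227.8 kN = 2.278×10^5 N
From P_cr = π²EI/(K·L)²:  L = (1/K)·√(π²EI/P_cr) = (1/0.7)·√(π²×1.12×10^11×3.209×10^-5/2.278×10^5)
L = 17.8 m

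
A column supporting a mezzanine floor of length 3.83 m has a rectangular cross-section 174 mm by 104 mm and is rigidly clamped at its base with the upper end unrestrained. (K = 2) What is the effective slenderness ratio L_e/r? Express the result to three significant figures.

For a rectangle r_min = b/√12 = 104/√12 = 30.02 mm
L_e = K·L = 2 × 3.83 m = 7.660 m = 7660.0 mm
λ = L_e / r_min = 7660.0 / 30.02 = 255

λ ≈ 255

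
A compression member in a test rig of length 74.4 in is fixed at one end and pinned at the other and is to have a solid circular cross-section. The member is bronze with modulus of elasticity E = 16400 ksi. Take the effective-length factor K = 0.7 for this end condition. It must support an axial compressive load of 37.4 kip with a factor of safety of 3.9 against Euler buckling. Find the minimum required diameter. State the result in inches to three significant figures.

Required P_cr = n·P = 3.9 × 37.4 = 145.9 kip
L_e = K·L = 0.7 × 74.4 = 52.08 in
Required I = P_cr·L_e²/(π²E) = 1.459×10^5 × 52.08² / (π² × 1.64×10^7) = 2.444 in⁴
Solid circle: I = πd⁴/64  ⇒  d = (64I/π)^(1/4) = (64×2.444/π)^(1/4) = 2.66 in

d ≈ 2.66 in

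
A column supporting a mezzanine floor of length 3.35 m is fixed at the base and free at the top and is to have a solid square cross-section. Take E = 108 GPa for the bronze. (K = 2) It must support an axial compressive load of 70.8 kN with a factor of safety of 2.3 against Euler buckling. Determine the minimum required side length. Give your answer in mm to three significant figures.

a ≈ 95.2 mm

Required P_cr = n·P = 2.3 × 70.8 = 162.8 kN
L_e = K·L = 2 × 3.35 = 6.700 m
Required I = P_cr·L_e²/(π²E) = 1.628×10^5 × 6.700² / (π² × 1.08×10^11) = 6.858×10^-6 m⁴
I_req = 6.858×10^6 mm⁴
Solid square: I = a⁴/12  ⇒  a = (12I)^(1/4) = (12×6.858×10^6)^(1/4) = 95.2 mm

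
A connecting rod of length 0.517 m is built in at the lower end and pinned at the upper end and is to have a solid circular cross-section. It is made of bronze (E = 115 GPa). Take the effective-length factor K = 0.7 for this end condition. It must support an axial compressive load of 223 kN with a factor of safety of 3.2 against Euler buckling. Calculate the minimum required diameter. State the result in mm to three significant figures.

Required P_cr = n·P = 3.2 × 223 = 713.6 kN
L_e = K·L = 0.7 × 0.517 = 0.3619 m
Required I = P_cr·L_e²/(π²E) = 7.136×10^5 × 0.3619² / (π² × 1.15×10^11) = 8.234×10^-8 m⁴
I_req = 8.234×10^4 mm⁴
Solid circle: I = πd⁴/64  ⇒  d = (64I/π)^(1/4) = (64×8.234×10^4/π)^(1/4) = 36.0 mm

d ≈ 36.0 mm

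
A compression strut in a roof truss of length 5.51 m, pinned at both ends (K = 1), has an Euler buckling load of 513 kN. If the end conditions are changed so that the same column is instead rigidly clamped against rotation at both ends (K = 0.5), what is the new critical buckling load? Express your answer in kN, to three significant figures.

P_cr ∝ 1/K², so P_cr,new = P_cr,old × (K_old/K_new)² = 513 × (1/0.5)²
= 513 × 4.000 = 2050 kN

P_cr ≈ 2050 kN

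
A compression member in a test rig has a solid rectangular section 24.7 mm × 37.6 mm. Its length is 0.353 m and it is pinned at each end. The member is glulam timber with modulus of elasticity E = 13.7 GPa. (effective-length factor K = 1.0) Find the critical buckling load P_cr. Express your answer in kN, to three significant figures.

Buckling occurs about the weak axis: I_min = h·b³/12 with b = 24.7 mm (the shorter side).
I_min = 37.6×24.7³/12 = 4.722×10^4 mm⁴
I = 4.722×10^4 mm⁴ = 4.722×10^-8 m⁴
Effective length L_e = K·L = 1 × 0.353 = 0.3530 m
P_cr = π²EI / L_e² = π² × 13.7×10⁹ × 4.722×10^-8 / 0.3530² = 5.124×10^4 N

P_cr ≈ 51.2 kN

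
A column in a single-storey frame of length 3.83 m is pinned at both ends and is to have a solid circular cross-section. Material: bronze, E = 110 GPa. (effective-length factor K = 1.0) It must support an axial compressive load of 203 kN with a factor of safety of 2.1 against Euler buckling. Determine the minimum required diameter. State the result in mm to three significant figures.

Required P_cr = n·P = 2.1 × 203 = 426.3 kN
L_e = K·L = 1 × 3.83 = 3.830 m
Required I = P_cr·L_e²/(π²E) = 4.263×10^5 × 3.830² / (π² × 1.10×10^11) = 5.760×10^-6 m⁴
I_req = 5.760×10^6 mm⁴
Solid circle: I = πd⁴/64  ⇒  d = (64I/π)^(1/4) = (64×5.760×10^6/π)^(1/4) = 104 mm

d ≈ 104 mm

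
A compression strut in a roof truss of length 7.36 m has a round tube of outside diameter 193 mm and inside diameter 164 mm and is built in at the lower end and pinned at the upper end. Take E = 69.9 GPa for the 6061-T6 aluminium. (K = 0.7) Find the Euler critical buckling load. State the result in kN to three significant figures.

d_o = 193 mm, d_i = 164 mm
I = π(d_o⁴ − d_i⁴)/64 = π(193⁴ − 164.0⁴)/64 = 3.260×10^7 mm⁴
I = 3.260×10^7 mm⁴ = 3.260×10^-5 m⁴
Effective length L_e = K·L = 0.7 × 7.36 = 5.152 m
P_cr = π²EI / L_e² = π² × 69.9×10⁹ × 3.260×10^-5 / 5.152² = 8.473×10^5 N

P_cr ≈ 847 kN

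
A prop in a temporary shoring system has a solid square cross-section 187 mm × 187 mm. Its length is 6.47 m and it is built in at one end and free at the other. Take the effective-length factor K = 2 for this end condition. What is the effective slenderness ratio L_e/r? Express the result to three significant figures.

For a square r = a/√12 = 187/√12 = 53.98 mm
L_e = K·L = 2 × 6.47 m = 12.94 m = 12940 mm
λ = L_e / r_min = 12940 / 53.98 = 240

λ ≈ 240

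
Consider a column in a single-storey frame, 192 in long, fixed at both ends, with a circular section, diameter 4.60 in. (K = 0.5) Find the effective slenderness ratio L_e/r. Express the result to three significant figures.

For a solid circle r = d/4 = 4.60/4 = 1.150 in
L_e = K·L = 0.5 × 192 = 96.00 in
λ = L_e / r_min = 96.000 / 1.150 = 83.5

λ ≈ 83.5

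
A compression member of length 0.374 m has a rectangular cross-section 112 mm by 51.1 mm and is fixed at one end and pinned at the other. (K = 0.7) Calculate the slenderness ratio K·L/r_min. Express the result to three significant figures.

For a rectangle r_min = b/√12 = 51.1/√12 = 14.75 mm
L_e = K·L = 0.7 × 0.374 m = 0.2618 m = 261.80 mm
λ = L_e / r_min = 261.80 / 14.75 = 17.7

λ ≈ 17.7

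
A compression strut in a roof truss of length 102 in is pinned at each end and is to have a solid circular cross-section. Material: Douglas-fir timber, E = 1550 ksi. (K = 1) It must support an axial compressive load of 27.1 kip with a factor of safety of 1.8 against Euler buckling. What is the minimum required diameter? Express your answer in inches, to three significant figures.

d ≈ 5.10 in

Required P_cr = n·P = 1.8 × 27.1 = 48.78 kip
L_e = K·L = 1 × 102 = 102.0 in
Required I = P_cr·L_e²/(π²E) = 4.878×10^4 × 102.0² / (π² × 1.55×10^6) = 33.17 in⁴
Solid circle: I = πd⁴/64  ⇒  d = (64I/π)^(1/4) = (64×33.17/π)^(1/4) = 5.10 in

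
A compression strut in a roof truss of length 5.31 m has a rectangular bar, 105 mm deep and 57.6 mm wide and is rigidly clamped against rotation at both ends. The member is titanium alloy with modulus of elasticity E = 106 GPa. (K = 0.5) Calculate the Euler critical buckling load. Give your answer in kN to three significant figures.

P_cr ≈ 248 kN

Buckling occurs about the weak axis: I_min = h·b³/12 with b = 57.6 mm (the shorter side).
I_min = 105×57.6³/12 = 1.672×10^6 mm⁴
I = 1.672×10^6 mm⁴ = 1.672×10^-6 m⁴
Effective length L_e = K·L = 0.5 × 5.31 = 2.655 m
P_cr = π²EI / L_e² = π² × 106×10⁹ × 1.672×10^-6 / 2.655² = 2.482×10^5 N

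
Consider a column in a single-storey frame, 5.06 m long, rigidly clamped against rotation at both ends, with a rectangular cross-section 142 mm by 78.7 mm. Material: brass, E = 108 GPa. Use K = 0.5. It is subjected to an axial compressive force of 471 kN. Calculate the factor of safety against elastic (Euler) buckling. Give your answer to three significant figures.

n ≈ 2.04

Buckling occurs about the weak axis: I_min = h·b³/12 with b = 78.7 mm (the shorter side).
I_min = 142×78.7³/12 = 5.768×10^6 mm⁴
I = 5.768×10^6 mm⁴ = 5.768×10^-6 m⁴
Effective length L_e = K·L = 0.5 × 5.06 = 2.530 m
P_cr = π²EI / L_e² = π² × 108×10⁹ × 5.768×10^-6 / 2.530² = 9.605×10^5 N
Factor of safety n = P_cr / P = 960.54 / 471 = 2.04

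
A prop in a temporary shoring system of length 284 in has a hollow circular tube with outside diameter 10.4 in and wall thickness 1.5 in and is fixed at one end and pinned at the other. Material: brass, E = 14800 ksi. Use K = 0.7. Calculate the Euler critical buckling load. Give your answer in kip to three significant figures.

Inner diameter d_i = 10.4 − 2×1.5 = 7.400 in
I = π(d_o⁴ − d_i⁴)/64 = π(10.4⁴ − 7.400⁴)/64 = 427.1 in⁴
Effective length L_e = K·L = 0.7 × 284 = 198.8 in
P_cr = π²EI / L_e² = π² × 14800×10³ × 427.1 / 198.8² = 1.578×10^6 lb

P_cr ≈ 1580 kip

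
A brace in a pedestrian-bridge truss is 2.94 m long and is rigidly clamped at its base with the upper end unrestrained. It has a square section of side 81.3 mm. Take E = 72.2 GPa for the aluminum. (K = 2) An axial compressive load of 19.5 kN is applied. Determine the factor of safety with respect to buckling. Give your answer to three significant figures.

I = a⁴/12 = 81.3⁴/12 = 3.641×10^6 mm⁴
I = 3.641×10^6 mm⁴ = 3.641×10^-6 m⁴
Effective length L_e = K·L = 2 × 2.94 = 5.880 m
P_cr = π²EI / L_e² = π² × 72.2×10⁹ × 3.641×10^-6 / 5.880² = 7.503×10^4 N
Factor of safety n = P_cr / P = 75.035 / 19.5 = 3.85

n ≈ 3.85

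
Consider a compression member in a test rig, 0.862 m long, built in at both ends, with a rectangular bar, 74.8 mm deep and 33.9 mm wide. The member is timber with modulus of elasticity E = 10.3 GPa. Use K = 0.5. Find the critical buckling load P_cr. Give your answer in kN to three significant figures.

Buckling occurs about the weak axis: I_min = h·b³/12 with b = 33.9 mm (the shorter side).
I_min = 74.8×33.9³/12 = 2.428×10^5 mm⁴
I = 2.428×10^5 mm⁴ = 2.428×10^-7 m⁴
Effective length L_e = K·L = 0.5 × 0.862 = 0.4310 m
P_cr = π²EI / L_e² = π² × 10.3×10⁹ × 2.428×10^-7 / 0.4310² = 1.329×10^5 N

P_cr ≈ 133 kN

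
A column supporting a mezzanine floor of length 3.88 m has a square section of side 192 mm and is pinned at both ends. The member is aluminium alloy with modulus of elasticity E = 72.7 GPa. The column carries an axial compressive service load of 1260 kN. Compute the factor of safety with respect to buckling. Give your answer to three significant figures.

I = a⁴/12 = 192⁴/12 = 1.132×10^8 mm⁴
I = 1.132×10^8 mm⁴ = 1.132×10^-4 m⁴
Effective length L_e = K·L = 1 × 3.88 = 3.880 m
P_cr = π²EI / L_e² = π² × 72.7×10⁹ × 1.132×10^-4 / 3.880² = 5.398×10^6 N
Factor of safety n = P_cr / P = 5397.5 / 1260 = 4.28

n ≈ 4.28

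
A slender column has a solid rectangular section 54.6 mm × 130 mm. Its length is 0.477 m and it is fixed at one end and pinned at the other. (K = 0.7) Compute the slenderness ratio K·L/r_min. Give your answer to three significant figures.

λ ≈ 21.2

For a rectangle r_min = b/√12 = 54.6/√12 = 15.76 mm
L_e = K·L = 0.7 × 0.477 m = 0.3339 m = 333.90 mm
λ = L_e / r_min = 333.90 / 15.76 = 21.2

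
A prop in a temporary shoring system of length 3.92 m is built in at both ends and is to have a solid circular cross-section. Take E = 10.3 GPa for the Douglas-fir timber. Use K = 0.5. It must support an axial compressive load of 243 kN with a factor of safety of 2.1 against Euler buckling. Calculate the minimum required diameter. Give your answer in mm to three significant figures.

Required P_cr = n·P = 2.1 × 243 = 510.3 kN
L_e = K·L = 0.5 × 3.92 = 1.960 m
Required I = P_cr·L_e²/(π²E) = 5.103×10^5 × 1.960² / (π² × 1.03×10^10) = 1.928×10^-5 m⁴
I_req = 1.928×10^7 mm⁴
Solid circle: I = πd⁴/64  ⇒  d = (64I/π)^(1/4) = (64×1.928×10^7/π)^(1/4) = 141 mm

d ≈ 141 mm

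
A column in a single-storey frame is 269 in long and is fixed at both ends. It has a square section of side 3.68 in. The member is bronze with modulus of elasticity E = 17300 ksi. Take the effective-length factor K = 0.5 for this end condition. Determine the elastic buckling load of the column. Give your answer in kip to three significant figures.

I = a⁴/12 = 3.68⁴/12 = 15.28 in⁴
Effective length L_e = K·L = 0.5 × 269 = 134.5 in
P_cr = π²EI / L_e² = π² × 17300×10³ × 15.28 / 134.5² = 1.442×10^5 lb

P_cr ≈ 144 kip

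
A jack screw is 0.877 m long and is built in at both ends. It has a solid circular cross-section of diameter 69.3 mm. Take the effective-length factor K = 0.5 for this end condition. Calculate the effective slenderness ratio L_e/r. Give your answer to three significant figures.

For a solid circle r = d/4 = 69.3/4 = 17.32 mm
L_e = K·L = 0.5 × 0.877 m = 0.4385 m = 438.50 mm
λ = L_e / r_min = 438.50 / 17.32 = 25.3

λ ≈ 25.3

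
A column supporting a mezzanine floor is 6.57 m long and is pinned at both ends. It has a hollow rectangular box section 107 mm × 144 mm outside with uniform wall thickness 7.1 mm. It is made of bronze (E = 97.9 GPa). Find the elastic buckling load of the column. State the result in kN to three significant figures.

P_cr ≈ 136 kN

Inner dimensions: h_i = 144 − 2×7.1 = 129.8 mm, b_i = 107 − 2×7.1 = 92.80 mm
Weak-axis I_min = (h_o·b_o³ − h_i·b_i³)/12 with b_o = 107, b_i = 92.80 mm (shorter outer/inner sides).
I_min = (144×107³ − 129.8×92.80³)/12 = 6.056×10^6 mm⁴
I = 6.056×10^6 mm⁴ = 6.056×10^-6 m⁴
Effective length L_e = K·L = 1 × 6.57 = 6.570 m
P_cr = π²EI / L_e² = π² × 97.9×10⁹ × 6.056×10^-6 / 6.570² = 1.356×10^5 N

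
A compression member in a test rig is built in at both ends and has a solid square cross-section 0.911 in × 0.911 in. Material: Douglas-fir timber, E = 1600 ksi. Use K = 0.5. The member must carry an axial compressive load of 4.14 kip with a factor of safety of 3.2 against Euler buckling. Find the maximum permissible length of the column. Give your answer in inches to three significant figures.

I = a⁴/12 = 0.911⁴/12 = 5.740×10^-2 in⁴
Required critical load P_cr = n·P = 3.2 × 4.14 = 13.25 kip = 1.325×10^4 lb
From P_cr = π²EI/(K·L)²:  L = (1/K)·√(π²EI/P_cr) = (1/0.5)·√(π²×1.60×10^6×5.740×10^-2/1.325×10^4)
L = 16.5 in

L_max ≈ 16.5 in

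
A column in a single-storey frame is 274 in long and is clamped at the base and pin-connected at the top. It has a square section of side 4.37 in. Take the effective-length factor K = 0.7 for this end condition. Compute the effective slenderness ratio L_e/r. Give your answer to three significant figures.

For a square r = a/√12 = 4.37/√12 = 1.262 in
L_e = K·L = 0.7 × 274 = 191.8 in
λ = L_e / r_min = 191.80 / 1.262 = 152

λ ≈ 152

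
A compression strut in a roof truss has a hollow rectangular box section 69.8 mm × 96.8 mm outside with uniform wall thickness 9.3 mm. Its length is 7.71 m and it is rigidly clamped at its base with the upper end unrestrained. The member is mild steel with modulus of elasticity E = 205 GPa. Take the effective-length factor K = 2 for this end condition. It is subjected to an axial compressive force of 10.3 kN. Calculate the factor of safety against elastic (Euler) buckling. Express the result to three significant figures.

Inner dimensions: h_i = 96.8 − 2×9.3 = 78.20 mm, b_i = 69.8 − 2×9.3 = 51.20 mm
Weak-axis I_min = (h_o·b_o³ − h_i·b_i³)/12 with b_o = 69.8, b_i = 51.20 mm (shorter outer/inner sides).
I_min = (96.8×69.8³ − 78.20×51.20³)/12 = 1.869×10^6 mm⁴
I = 1.869×10^6 mm⁴ = 1.869×10^-6 m⁴
Effective length L_e = K·L = 2 × 7.71 = 15.42 m
P_cr = π²EI / L_e² = π² × 205×10⁹ × 1.869×10^-6 / 15.42² = 1.590×10^4 N
Factor of safety n = P_cr / P = 15.900 / 10.3 = 1.54

n ≈ 1.54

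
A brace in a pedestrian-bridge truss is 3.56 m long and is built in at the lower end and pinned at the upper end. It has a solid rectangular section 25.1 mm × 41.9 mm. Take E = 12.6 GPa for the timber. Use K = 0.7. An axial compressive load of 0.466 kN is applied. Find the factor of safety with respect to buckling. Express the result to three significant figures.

Buckling occurs about the weak axis: I_min = h·b³/12 with b = 25.1 mm (the shorter side).
I_min = 41.9×25.1³/12 = 5.521×10^4 mm⁴
I = 5.521×10^4 mm⁴ = 5.521×10^-8 m⁴
Effective length L_e = K·L = 0.7 × 3.56 = 2.492 m
P_cr = π²EI / L_e² = π² × 12.6×10⁹ × 5.521×10^-8 / 2.492² = 1.106×10^3 N
Factor of safety n = P_cr / P = 1.1057 / 0.466 = 2.37

n ≈ 2.37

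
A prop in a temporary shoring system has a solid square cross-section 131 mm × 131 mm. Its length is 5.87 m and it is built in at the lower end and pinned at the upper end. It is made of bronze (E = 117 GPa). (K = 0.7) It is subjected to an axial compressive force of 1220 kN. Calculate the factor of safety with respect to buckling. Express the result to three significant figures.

I = a⁴/12 = 131⁴/12 = 2.454×10^7 mm⁴
I = 2.454×10^7 mm⁴ = 2.454×10^-5 m⁴
Effective length L_e = K·L = 0.7 × 5.87 = 4.109 m
P_cr = π²EI / L_e² = π² × 117×10⁹ × 2.454×10^-5 / 4.109² = 1.678×10^6 N
Factor of safety n = P_cr / P = 1678.5 / 1220 = 1.38

n ≈ 1.38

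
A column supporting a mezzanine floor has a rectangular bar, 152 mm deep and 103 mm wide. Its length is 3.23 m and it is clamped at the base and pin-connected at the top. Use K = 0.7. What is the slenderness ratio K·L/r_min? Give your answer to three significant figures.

λ ≈ 76.0

Buckling occurs about the weak axis: I_min = h·b³/12 with b = 103 mm (the shorter side).
I_min = 152×103³/12 = 1.384×10^7 mm⁴
A = 1.566×10^4 mm²;  r_min = √(I/A) = √(1.384×10^7/1.566×10^4) = 29.73 mm
L_e = K·L = 0.7 × 3.23 m = 2.261 m = 2261.0 mm
λ = L_e / r_min = 2261.0 / 29.73 = 76.0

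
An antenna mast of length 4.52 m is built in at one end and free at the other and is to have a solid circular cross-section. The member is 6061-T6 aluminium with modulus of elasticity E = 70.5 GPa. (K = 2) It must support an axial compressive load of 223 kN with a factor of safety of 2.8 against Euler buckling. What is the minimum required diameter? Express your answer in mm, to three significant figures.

Required P_cr = n·P = 2.8 × 223 = 624.4 kN
L_e = K·L = 2 × 4.52 = 9.040 m
Required I = P_cr·L_e²/(π²E) = 6.244×10^5 × 9.040² / (π² × 7.05×10^10) = 7.333×10^-5 m⁴
I_req = 7.333×10^7 mm⁴
Solid circle: I = πd⁴/64  ⇒  d = (64I/π)^(1/4) = (64×7.333×10^7/π)^(1/4) = 197 mm

d ≈ 197 mm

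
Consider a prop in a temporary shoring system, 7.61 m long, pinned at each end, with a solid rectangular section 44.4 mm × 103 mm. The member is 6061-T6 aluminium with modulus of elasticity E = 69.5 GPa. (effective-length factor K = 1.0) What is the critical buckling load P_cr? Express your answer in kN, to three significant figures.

Buckling occurs about the weak axis: I_min = h·b³/12 with b = 44.4 mm (the shorter side).
I_min = 103×44.4³/12 = 7.513×10^5 mm⁴
I = 7.513×10^5 mm⁴ = 7.513×10^-7 m⁴
Effective length L_e = K·L = 1 × 7.61 = 7.610 m
P_cr = π²EI / L_e² = π² × 69.5×10⁹ × 7.513×10^-7 / 7.610² = 8.899×10^3 N

P_cr ≈ 8.90 kN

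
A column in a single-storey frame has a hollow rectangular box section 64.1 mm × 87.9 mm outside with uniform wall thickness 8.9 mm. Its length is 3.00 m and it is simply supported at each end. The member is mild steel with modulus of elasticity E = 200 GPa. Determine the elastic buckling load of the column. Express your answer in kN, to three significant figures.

Inner dimensions: h_i = 87.9 − 2×8.9 = 70.10 mm, b_i = 64.1 − 2×8.9 = 46.30 mm
Weak-axis I_min = (h_o·b_o³ − h_i·b_i³)/12 with b_o = 64.1, b_i = 46.30 mm (shorter outer/inner sides).
I_min = (87.9×64.1³ − 70.10×46.30³)/12 = 1.349×10^6 mm⁴
I = 1.349×10^6 mm⁴ = 1.349×10^-6 m⁴
Effective length L_e = K·L = 1 × 3.00 = 3.000 m
P_cr = π²EI / L_e² = π² × 200×10⁹ × 1.349×10^-6 / 3.000² = 2.960×10^5 N

P_cr ≈ 296 kN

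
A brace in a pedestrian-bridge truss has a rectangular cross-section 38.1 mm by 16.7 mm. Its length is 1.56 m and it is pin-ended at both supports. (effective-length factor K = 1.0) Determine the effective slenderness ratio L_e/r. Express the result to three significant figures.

Buckling occurs about the weak axis: I_min = h·b³/12 with b = 16.7 mm (the shorter side).
I_min = 38.1×16.7³/12 = 1.479×10^4 mm⁴
A = 636.3 mm²;  r_min = √(I/A) = √(1.479×10^4/636.3) = 4.821 mm
L_e = K·L = 1 × 1.56 m = 1.560 m = 1560.0 mm
λ = L_e / r_min = 1560.0 / 4.821 = 324

λ ≈ 324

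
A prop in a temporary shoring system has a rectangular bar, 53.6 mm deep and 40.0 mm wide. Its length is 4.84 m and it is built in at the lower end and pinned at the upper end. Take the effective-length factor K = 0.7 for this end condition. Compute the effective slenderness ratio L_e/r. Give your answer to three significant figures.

For a rectangle r_min = b/√12 = 40.0/√12 = 11.55 mm
L_e = K·L = 0.7 × 4.84 m = 3.388 m = 3388.0 mm
λ = L_e / r_min = 3388.0 / 11.55 = 293

λ ≈ 293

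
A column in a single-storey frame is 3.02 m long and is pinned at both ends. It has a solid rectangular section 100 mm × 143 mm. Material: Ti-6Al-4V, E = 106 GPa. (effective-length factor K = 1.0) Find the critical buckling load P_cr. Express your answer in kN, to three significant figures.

P_cr ≈ 1370 kN

Buckling occurs about the weak axis: I_min = h·b³/12 with b = 100 mm (the shorter side).
I_min = 143×100³/12 = 1.192×10^7 mm⁴
I = 1.192×10^7 mm⁴ = 1.192×10^-5 m⁴
Effective length L_e = K·L = 1 × 3.02 = 3.020 m
P_cr = π²EI / L_e² = π² × 106×10⁹ × 1.192×10^-5 / 3.020² = 1.367×10^6 N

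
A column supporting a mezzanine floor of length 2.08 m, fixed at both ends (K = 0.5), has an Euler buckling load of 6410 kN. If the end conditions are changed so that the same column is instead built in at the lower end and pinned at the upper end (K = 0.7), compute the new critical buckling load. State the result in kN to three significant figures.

P_cr ∝ 1/K², so P_cr,new = P_cr,old × (K_old/K_new)² = 6410 × (0.5/0.7)²
= 6410 × 0.5102 = 3270 kN

P_cr ≈ 3270 kN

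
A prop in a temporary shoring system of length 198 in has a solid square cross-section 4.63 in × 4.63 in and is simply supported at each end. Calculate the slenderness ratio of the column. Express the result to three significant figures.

λ ≈ 148

For a square r = a/√12 = 4.63/√12 = 1.337 in
L_e = K·L = 1 × 198 = 198.0 in
λ = L_e / r_min = 198.00 / 1.337 = 148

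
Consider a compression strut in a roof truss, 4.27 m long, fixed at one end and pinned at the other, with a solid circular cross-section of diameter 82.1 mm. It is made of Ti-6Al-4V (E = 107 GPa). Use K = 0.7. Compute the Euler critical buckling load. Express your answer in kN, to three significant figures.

I = πd⁴/64 = π×82.1⁴/64 = 2.230×10^6 mm⁴
I = 2.230×10^6 mm⁴ = 2.230×10^-6 m⁴
Effective length L_e = K·L = 0.7 × 4.27 = 2.989 m
P_cr = π²EI / L_e² = π² × 107×10⁹ × 2.230×10^-6 / 2.989² = 2.636×10^5 N

P_cr ≈ 264 kN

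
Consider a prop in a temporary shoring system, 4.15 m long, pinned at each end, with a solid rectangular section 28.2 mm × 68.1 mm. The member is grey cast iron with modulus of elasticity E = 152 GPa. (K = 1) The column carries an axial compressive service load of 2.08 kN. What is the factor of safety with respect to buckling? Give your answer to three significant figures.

Buckling occurs about the weak axis: I_min = h·b³/12 with b = 28.2 mm (the shorter side).
I_min = 68.1×28.2³/12 = 1.273×10^5 mm⁴
I = 1.273×10^5 mm⁴ = 1.273×10^-7 m⁴
Effective length L_e = K·L = 1 × 4.15 = 4.150 m
P_cr = π²EI / L_e² = π² × 152×10⁹ × 1.273×10^-7 / 4.150² = 1.109×10^4 N
Factor of safety n = P_cr / P = 11.086 / 2.08 = 5.33

n ≈ 5.33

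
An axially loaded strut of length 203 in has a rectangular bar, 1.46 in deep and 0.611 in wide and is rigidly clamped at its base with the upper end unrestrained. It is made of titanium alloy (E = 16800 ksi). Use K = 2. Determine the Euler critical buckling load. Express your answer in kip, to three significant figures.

P_cr ≈ 0.0279 kip

Buckling occurs about the weak axis: I_min = h·b³/12 with b = 0.611 in (the shorter side).
I_min = 1.46×0.611³/12 = 2.775×10^-2 in⁴
Effective length L_e = K·L = 2 × 203 = 406.0 in
P_cr = π²EI / L_e² = π² × 16800×10³ × 2.775×10^-2 / 406.0² = 27.92 lb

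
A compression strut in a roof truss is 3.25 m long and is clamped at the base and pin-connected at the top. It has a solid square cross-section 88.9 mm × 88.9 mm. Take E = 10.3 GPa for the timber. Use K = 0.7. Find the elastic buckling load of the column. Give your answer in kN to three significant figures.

P_cr ≈ 102 kN

I = a⁴/12 = 88.9⁴/12 = 5.205×10^6 mm⁴
I = 5.205×10^6 mm⁴ = 5.205×10^-6 m⁴
Effective length L_e = K·L = 0.7 × 3.25 = 2.275 m
P_cr = π²EI / L_e² = π² × 10.3×10⁹ × 5.205×10^-6 / 2.275² = 1.022×10^5 N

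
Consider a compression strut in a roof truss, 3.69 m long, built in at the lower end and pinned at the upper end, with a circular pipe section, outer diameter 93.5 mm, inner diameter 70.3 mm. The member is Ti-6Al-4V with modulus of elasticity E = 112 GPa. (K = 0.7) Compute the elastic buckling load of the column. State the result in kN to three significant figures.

P_cr ≈ 423 kN

d_o = 93.5 mm, d_i = 70.3 mm
I = π(d_o⁴ − d_i⁴)/64 = π(93.5⁴ − 70.30⁴)/64 = 2.553×10^6 mm⁴
I = 2.553×10^6 mm⁴ = 2.553×10^-6 m⁴
Effective length L_e = K·L = 0.7 × 3.69 = 2.583 m
P_cr = π²EI / L_e² = π² × 112×10⁹ × 2.553×10^-6 / 2.583² = 4.229×10^5 N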